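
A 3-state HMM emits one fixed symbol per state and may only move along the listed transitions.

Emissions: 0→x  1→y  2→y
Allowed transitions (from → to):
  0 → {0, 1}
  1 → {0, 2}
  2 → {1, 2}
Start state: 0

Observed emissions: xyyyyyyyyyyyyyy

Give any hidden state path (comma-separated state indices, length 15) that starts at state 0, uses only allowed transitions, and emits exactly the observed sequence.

  pos 0: x in {0}, choose 0; start
  pos 1: y in {1,2}, choose 1; 0->1 ok
  pos 2: y in {1,2}, choose 2; 1->2 ok
  pos 3: y in {1,2}, choose 1; 2->1 ok
  pos 4: y in {1,2}, choose 2; 1->2 ok
  pos 5: y in {1,2}, choose 1; 2->1 ok
  pos 6: y in {1,2}, choose 2; 1->2 ok
  pos 7: y in {1,2}, choose 1; 2->1 ok
  pos 8: y in {1,2}, choose 2; 1->2 ok
  pos 9: y in {1,2}, choose 1; 2->1 ok
  pos 10: y in {1,2}, choose 2; 1->2 ok
  pos 11: y in {1,2}, choose 2; 2->2 ok
  pos 12: y in {1,2}, choose 1; 2->1 ok
  pos 13: y in {1,2}, choose 2; 1->2 ok
  pos 14: y in {1,2}, choose 1; 2->1 ok

0,1,2,1,2,1,2,1,2,1,2,2,1,2,1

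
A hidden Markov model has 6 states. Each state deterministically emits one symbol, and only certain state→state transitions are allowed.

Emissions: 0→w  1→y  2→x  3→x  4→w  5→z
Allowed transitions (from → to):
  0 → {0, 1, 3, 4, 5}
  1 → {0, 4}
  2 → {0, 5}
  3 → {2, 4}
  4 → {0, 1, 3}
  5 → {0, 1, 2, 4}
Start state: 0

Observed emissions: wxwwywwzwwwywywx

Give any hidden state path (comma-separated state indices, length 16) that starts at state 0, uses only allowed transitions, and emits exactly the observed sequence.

0,3,4,0,1,4,0,5,4,0,4,1,4,1,4,3

  0: obs=w cand={0,4} pick 0 [start]
  1: obs=x cand={2,3} pick 3 [0->3 ok]
  2: obs=w cand={0,4} pick 4 [3->4 ok]
  3: obs=w cand={0,4} pick 0 [4->0 ok]
  4: obs=y cand={1} pick 1 [0->1 ok]
  5: obs=w cand={0,4} pick 4 [1->4 ok]
  6: obs=w cand={0,4} pick 0 [4->0 ok]
  7: obs=z cand={5} pick 5 [0->5 ok]
  8: obs=w cand={0,4} pick 4 [5->4 ok]
  9: obs=w cand={0,4} pick 0 [4->0 ok]
  10: obs=w cand={0,4} pick 4 [0->4 ok]
  11: obs=y cand={1} pick 1 [4->1 ok]
  12: obs=w cand={0,4} pick 4 [1->4 ok]
  13: obs=y cand={1} pick 1 [4->1 ok]
  14: obs=w cand={0,4} pick 4 [1->4 ok]
  15: obs=x cand={2,3} pick 3 [4->3 ok]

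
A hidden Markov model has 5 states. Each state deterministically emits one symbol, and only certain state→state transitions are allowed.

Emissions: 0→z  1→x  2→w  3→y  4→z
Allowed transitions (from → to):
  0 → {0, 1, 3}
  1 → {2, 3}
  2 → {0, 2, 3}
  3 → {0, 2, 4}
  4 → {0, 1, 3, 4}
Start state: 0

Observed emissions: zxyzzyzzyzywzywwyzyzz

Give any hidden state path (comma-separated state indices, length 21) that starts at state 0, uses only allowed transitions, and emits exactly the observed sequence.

  t0 'z' -> {0,4}, take 0 (start)
  t1 'x' -> {1}, take 1 (0->1 ok)
  t2 'y' -> {3}, take 3 (1->3 ok)
  t3 'z' -> {0,4}, take 4 (3->4 ok)
  t4 'z' -> {0,4}, take 0 (4->0 ok)
  t5 'y' -> {3}, take 3 (0->3 ok)
  t6 'z' -> {0,4}, take 4 (3->4 ok)
  t7 'z' -> {0,4}, take 0 (4->0 ok)
  t8 'y' -> {3}, take 3 (0->3 ok)
  t9 'z' -> {0,4}, take 4 (3->4 ok)
  t10 'y' -> {3}, take 3 (4->3 ok)
  t11 'w' -> {2}, take 2 (3->2 ok)
  t12 'z' -> {0,4}, take 0 (2->0 ok)
  t13 'y' -> {3}, take 3 (0->3 ok)
  t14 'w' -> {2}, take 2 (3->2 ok)
  t15 'w' -> {2}, take 2 (2->2 ok)
  t16 'y' -> {3}, take 3 (2->3 ok)
  t17 'z' -> {0,4}, take 0 (3->0 ok)
  t18 'y' -> {3}, take 3 (0->3 ok)
  t19 'z' -> {0,4}, take 4 (3->4 ok)
  t20 'z' -> {0,4}, take 0 (4->0 ok)

0,1,3,4,0,3,4,0,3,4,3,2,0,3,2,2,3,0,3,4,0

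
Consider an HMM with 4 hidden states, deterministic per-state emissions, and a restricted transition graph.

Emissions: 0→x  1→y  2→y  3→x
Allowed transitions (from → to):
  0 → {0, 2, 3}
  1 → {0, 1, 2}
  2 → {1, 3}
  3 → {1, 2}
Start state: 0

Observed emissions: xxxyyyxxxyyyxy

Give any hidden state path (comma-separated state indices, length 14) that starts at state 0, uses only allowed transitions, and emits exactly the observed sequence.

  0: obs=x cand={0,3} pick 0 [start]
  1: obs=x cand={0,3} pick 0 [0->0 ok]
  2: obs=x cand={0,3} pick 3 [0->3 ok]
  3: obs=y cand={1,2} pick 2 [3->2 ok]
  4: obs=y cand={1,2} pick 1 [2->1 ok]
  5: obs=y cand={1,2} pick 1 [1->1 ok]
  6: obs=x cand={0,3} pick 0 [1->0 ok]
  7: obs=x cand={0,3} pick 0 [0->0 ok]
  8: obs=x cand={0,3} pick 3 [0->3 ok]
  9: obs=y cand={1,2} pick 1 [3->1 ok]
  10: obs=y cand={1,2} pick 1 [1->1 ok]
  11: obs=y cand={1,2} pick 1 [1->1 ok]
  12: obs=x cand={0,3} pick 0 [1->0 ok]
  13: obs=y cand={1,2} pick 2 [0->2 ok]

0,0,3,2,1,1,0,0,3,1,1,1,0,2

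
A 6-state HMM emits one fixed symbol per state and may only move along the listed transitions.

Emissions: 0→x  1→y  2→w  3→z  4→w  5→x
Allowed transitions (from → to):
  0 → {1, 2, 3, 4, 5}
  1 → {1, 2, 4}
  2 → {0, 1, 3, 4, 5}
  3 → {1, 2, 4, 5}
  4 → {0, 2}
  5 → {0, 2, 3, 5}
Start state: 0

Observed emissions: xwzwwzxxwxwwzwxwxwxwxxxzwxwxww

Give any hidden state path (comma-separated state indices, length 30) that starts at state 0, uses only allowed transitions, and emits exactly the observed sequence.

  0: obs=x cand={0,5} pick 0 [start]
  1: obs=w cand={2,4} pick 2 [0->2 ok]
  2: obs=z cand={3} pick 3 [2->3 ok]
  3: obs=w cand={2,4} pick 4 [3->4 ok]
  4: obs=w cand={2,4} pick 2 [4->2 ok]
  5: obs=z cand={3} pick 3 [2->3 ok]
  6: obs=x cand={0,5} pick 5 [3->5 ok]
  7: obs=x cand={0,5} pick 0 [5->0 ok]
  8: obs=w cand={2,4} pick 2 [0->2 ok]
  9: obs=x cand={0,5} pick 0 [2->0 ok]
  10: obs=w cand={2,4} pick 4 [0->4 ok]
  11: obs=w cand={2,4} pick 2 [4->2 ok]
  12: obs=z cand={3} pick 3 [2->3 ok]
  13: obs=w cand={2,4} pick 4 [3->4 ok]
  14: obs=x cand={0,5} pick 0 [4->0 ok]
  15: obs=w cand={2,4} pick 2 [0->2 ok]
  16: obs=x cand={0,5} pick 0 [2->0 ok]
  17: obs=w cand={2,4} pick 2 [0->2 ok]
  18: obs=x cand={0,5} pick 0 [2->0 ok]
  19: obs=w cand={2,4} pick 4 [0->4 ok]
  20: obs=x cand={0,5} pick 0 [4->0 ok]
  21: obs=x cand={0,5} pick 5 [0->5 ok]
  22: obs=x cand={0,5} pick 0 [5->0 ok]
  23: obs=z cand={3} pick 3 [0->3 ok]
  24: obs=w cand={2,4} pick 4 [3->4 ok]
  25: obs=x cand={0,5} pick 0 [4->0 ok]
  26: obs=w cand={2,4} pick 4 [0->4 ok]
  27: obs=x cand={0,5} pick 0 [4->0 ok]
  28: obs=w cand={2,4} pick 4 [0->4 ok]
  29: obs=w cand={2,4} pick 2 [4->2 ok]

0,2,3,4,2,3,5,0,2,0,4,2,3,4,0,2,0,2,0,4,0,5,0,3,4,0,4,0,4,2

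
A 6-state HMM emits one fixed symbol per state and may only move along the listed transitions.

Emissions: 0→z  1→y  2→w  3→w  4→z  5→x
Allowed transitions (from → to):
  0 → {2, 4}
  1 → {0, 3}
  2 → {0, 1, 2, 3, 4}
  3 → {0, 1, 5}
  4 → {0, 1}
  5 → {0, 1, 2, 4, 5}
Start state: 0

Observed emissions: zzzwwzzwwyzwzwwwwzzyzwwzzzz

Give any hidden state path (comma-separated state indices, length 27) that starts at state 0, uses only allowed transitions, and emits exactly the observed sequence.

0,4,0,2,2,4,0,2,3,1,0,2,0,2,2,2,2,0,4,1,0,2,2,0,4,0,4

  pos 0: z in {0,4}, choose 0; start
  pos 1: z in {0,4}, choose 4; 0->4 ok
  pos 2: z in {0,4}, choose 0; 4->0 ok
  pos 3: w in {2,3}, choose 2; 0->2 ok
  pos 4: w in {2,3}, choose 2; 2->2 ok
  pos 5: z in {0,4}, choose 4; 2->4 ok
  pos 6: z in {0,4}, choose 0; 4->0 ok
  pos 7: w in {2,3}, choose 2; 0->2 ok
  pos 8: w in {2,3}, choose 3; 2->3 ok
  pos 9: y in {1}, choose 1; 3->1 ok
  pos 10: z in {0,4}, choose 0; 1->0 ok
  pos 11: w in {2,3}, choose 2; 0->2 ok
  pos 12: z in {0,4}, choose 0; 2->0 ok
  pos 13: w in {2,3}, choose 2; 0->2 ok
  pos 14: w in {2,3}, choose 2; 2->2 ok
  pos 15: w in {2,3}, choose 2; 2->2 ok
  pos 16: w in {2,3}, choose 2; 2->2 ok
  pos 17: z in {0,4}, choose 0; 2->0 ok
  pos 18: z in {0,4}, choose 4; 0->4 ok
  pos 19: y in {1}, choose 1; 4->1 ok
  pos 20: z in {0,4}, choose 0; 1->0 ok
  pos 21: w in {2,3}, choose 2; 0->2 ok
  pos 22: w in {2,3}, choose 2; 2->2 ok
  pos 23: z in {0,4}, choose 0; 2->0 ok
  pos 24: z in {0,4}, choose 4; 0->4 ok
  pos 25: z in {0,4}, choose 0; 4->0 ok
  pos 26: z in {0,4}, choose 4; 0->4 ok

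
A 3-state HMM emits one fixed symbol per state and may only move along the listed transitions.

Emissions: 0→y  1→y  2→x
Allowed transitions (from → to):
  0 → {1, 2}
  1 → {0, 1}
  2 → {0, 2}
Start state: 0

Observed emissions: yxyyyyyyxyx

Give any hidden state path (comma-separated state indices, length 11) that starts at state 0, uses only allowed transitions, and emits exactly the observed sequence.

  [0] y  {0,1}  => 0  start
  [1] x  {2}  => 2  0->2 ok
  [2] y  {0,1}  => 0  2->0 ok
  [3] y  {0,1}  => 1  0->1 ok
  [4] y  {0,1}  => 1  1->1 ok
  [5] y  {0,1}  => 0  1->0 ok
  [6] y  {0,1}  => 1  0->1 ok
  [7] y  {0,1}  => 0  1->0 ok
  [8] x  {2}  => 2  0->2 ok
  [9] y  {0,1}  => 0  2->0 ok
  [10] x  {2}  => 2  0->2 ok

0,2,0,1,1,0,1,0,2,0,2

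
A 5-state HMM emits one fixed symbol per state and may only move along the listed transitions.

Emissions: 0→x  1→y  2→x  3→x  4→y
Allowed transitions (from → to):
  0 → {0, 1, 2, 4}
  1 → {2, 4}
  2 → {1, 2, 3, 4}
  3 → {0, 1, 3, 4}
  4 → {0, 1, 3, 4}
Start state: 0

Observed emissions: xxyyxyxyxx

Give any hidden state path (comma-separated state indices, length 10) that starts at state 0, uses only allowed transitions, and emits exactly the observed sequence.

0,0,1,4,0,4,3,1,2,2

  [0] x  {0,2,3}  => 0  start
  [1] x  {0,2,3}  => 0  0->0 ok
  [2] y  {1,4}  => 1  0->1 ok
  [3] y  {1,4}  => 4  1->4 ok
  [4] x  {0,2,3}  => 0  4->0 ok
  [5] y  {1,4}  => 4  0->4 ok
  [6] x  {0,2,3}  => 3  4->3 ok
  [7] y  {1,4}  => 1  3->1 ok
  [8] x  {0,2,3}  => 2  1->2 ok
  [9] x  {0,2,3}  => 2  2->2 ok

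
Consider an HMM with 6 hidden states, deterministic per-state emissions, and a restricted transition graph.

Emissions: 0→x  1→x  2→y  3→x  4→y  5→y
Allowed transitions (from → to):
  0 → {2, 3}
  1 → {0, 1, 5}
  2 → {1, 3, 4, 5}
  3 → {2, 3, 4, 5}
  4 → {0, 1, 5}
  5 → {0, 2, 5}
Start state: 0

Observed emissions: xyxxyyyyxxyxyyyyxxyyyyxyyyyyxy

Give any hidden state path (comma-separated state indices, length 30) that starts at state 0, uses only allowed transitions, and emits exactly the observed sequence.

  pos 0: x in {0,1,3}, choose 0; start
  pos 1: y in {2,4,5}, choose 2; 0->2 ok
  pos 2: x in {0,1,3}, choose 1; 2->1 ok
  pos 3: x in {0,1,3}, choose 0; 1->0 ok
  pos 4: y in {2,4,5}, choose 2; 0->2 ok
  pos 5: y in {2,4,5}, choose 5; 2->5 ok
  pos 6: y in {2,4,5}, choose 5; 5->5 ok
  pos 7: y in {2,4,5}, choose 5; 5->5 ok
  pos 8: x in {0,1,3}, choose 0; 5->0 ok
  pos 9: x in {0,1,3}, choose 3; 0->3 ok
  pos 10: y in {2,4,5}, choose 2; 3->2 ok
  pos 11: x in {0,1,3}, choose 3; 2->3 ok
  pos 12: y in {2,4,5}, choose 4; 3->4 ok
  pos 13: y in {2,4,5}, choose 5; 4->5 ok
  pos 14: y in {2,4,5}, choose 2; 5->2 ok
  pos 15: y in {2,4,5}, choose 5; 2->5 ok
  pos 16: x in {0,1,3}, choose 0; 5->0 ok
  pos 17: x in {0,1,3}, choose 3; 0->3 ok
  pos 18: y in {2,4,5}, choose 4; 3->4 ok
  pos 19: y in {2,4,5}, choose 5; 4->5 ok
  pos 20: y in {2,4,5}, choose 2; 5->2 ok
  pos 21: y in {2,4,5}, choose 4; 2->4 ok
  pos 22: x in {0,1,3}, choose 0; 4->0 ok
  pos 23: y in {2,4,5}, choose 2; 0->2 ok
  pos 24: y in {2,4,5}, choose 4; 2->4 ok
  pos 25: y in {2,4,5}, choose 5; 4->5 ok
  pos 26: y in {2,4,5}, choose 2; 5->2 ok
  pos 27: y in {2,4,5}, choose 4; 2->4 ok
  pos 28: x in {0,1,3}, choose 0; 4->0 ok
  pos 29: y in {2,4,5}, choose 2; 0->2 ok

0,2,1,0,2,5,5,5,0,3,2,3,4,5,2,5,0,3,4,5,2,4,0,2,4,5,2,4,0,2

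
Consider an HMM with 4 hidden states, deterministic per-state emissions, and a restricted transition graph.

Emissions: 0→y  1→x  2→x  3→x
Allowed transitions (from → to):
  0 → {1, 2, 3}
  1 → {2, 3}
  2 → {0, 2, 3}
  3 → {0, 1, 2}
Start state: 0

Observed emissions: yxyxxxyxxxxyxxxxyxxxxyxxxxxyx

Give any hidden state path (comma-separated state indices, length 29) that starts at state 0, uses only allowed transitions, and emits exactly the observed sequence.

0,3,0,1,2,3,0,2,3,2,3,0,1,3,1,2,0,2,2,3,2,0,1,2,2,2,3,0,1

  pos 0: y in {0}, choose 0; start
  pos 1: x in {1,2,3}, choose 3; 0->3 ok
  pos 2: y in {0}, choose 0; 3->0 ok
  pos 3: x in {1,2,3}, choose 1; 0->1 ok
  pos 4: x in {1,2,3}, choose 2; 1->2 ok
  pos 5: x in {1,2,3}, choose 3; 2->3 ok
  pos 6: y in {0}, choose 0; 3->0 ok
  pos 7: x in {1,2,3}, choose 2; 0->2 ok
  pos 8: x in {1,2,3}, choose 3; 2->3 ok
  pos 9: x in {1,2,3}, choose 2; 3->2 ok
  pos 10: x in {1,2,3}, choose 3; 2->3 ok
  pos 11: y in {0}, choose 0; 3->0 ok
  pos 12: x in {1,2,3}, choose 1; 0->1 ok
  pos 13: x in {1,2,3}, choose 3; 1->3 ok
  pos 14: x in {1,2,3}, choose 1; 3->1 ok
  pos 15: x in {1,2,3}, choose 2; 1->2 ok
  pos 16: y in {0}, choose 0; 2->0 ok
  pos 17: x in {1,2,3}, choose 2; 0->2 ok
  pos 18: x in {1,2,3}, choose 2; 2->2 ok
  pos 19: x in {1,2,3}, choose 3; 2->3 ok
  pos 20: x in {1,2,3}, choose 2; 3->2 ok
  pos 21: y in {0}, choose 0; 2->0 ok
  pos 22: x in {1,2,3}, choose 1; 0->1 ok
  pos 23: x in {1,2,3}, choose 2; 1->2 ok
  pos 24: x in {1,2,3}, choose 2; 2->2 ok
  pos 25: x in {1,2,3}, choose 2; 2->2 ok
  pos 26: x in {1,2,3}, choose 3; 2->3 ok
  pos 27: y in {0}, choose 0; 3->0 ok
  pos 28: x in {1,2,3}, choose 1; 0->1 ok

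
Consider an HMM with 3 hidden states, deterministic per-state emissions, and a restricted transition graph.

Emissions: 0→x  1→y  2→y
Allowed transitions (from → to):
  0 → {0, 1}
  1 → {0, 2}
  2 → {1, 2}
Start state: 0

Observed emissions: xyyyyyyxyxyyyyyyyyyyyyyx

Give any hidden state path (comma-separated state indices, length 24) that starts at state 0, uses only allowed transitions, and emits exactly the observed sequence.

0,1,2,2,1,2,1,0,1,0,1,2,2,2,2,1,2,2,2,2,1,2,1,0

  pos 0: x in {0}, choose 0; start
  pos 1: y in {1,2}, choose 1; 0->1 ok
  pos 2: y in {1,2}, choose 2; 1->2 ok
  pos 3: y in {1,2}, choose 2; 2->2 ok
  pos 4: y in {1,2}, choose 1; 2->1 ok
  pos 5: y in {1,2}, choose 2; 1->2 ok
  pos 6: y in {1,2}, choose 1; 2->1 ok
  pos 7: x in {0}, choose 0; 1->0 ok
  pos 8: y in {1,2}, choose 1; 0->1 ok
  pos 9: x in {0}, choose 0; 1->0 ok
  pos 10: y in {1,2}, choose 1; 0->1 ok
  pos 11: y in {1,2}, choose 2; 1->2 ok
  pos 12: y in {1,2}, choose 2; 2->2 ok
  pos 13: y in {1,2}, choose 2; 2->2 ok
  pos 14: y in {1,2}, choose 2; 2->2 ok
  pos 15: y in {1,2}, choose 1; 2->1 ok
  pos 16: y in {1,2}, choose 2; 1->2 ok
  pos 17: y in {1,2}, choose 2; 2->2 ok
  pos 18: y in {1,2}, choose 2; 2->2 ok
  pos 19: y in {1,2}, choose 2; 2->2 ok
  pos 20: y in {1,2}, choose 1; 2->1 ok
  pos 21: y in {1,2}, choose 2; 1->2 ok
  pos 22: y in {1,2}, choose 1; 2->1 ok
  pos 23: x in {0}, choose 0; 1->0 ok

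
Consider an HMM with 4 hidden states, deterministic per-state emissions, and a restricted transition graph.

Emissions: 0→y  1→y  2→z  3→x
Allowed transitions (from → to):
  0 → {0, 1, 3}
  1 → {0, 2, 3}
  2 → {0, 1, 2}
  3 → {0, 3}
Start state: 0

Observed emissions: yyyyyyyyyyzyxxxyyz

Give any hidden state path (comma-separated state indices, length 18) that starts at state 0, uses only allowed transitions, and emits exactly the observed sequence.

  pos 0: y in {0,1}, choose 0; start
  pos 1: y in {0,1}, choose 1; 0->1 ok
  pos 2: y in {0,1}, choose 0; 1->0 ok
  pos 3: y in {0,1}, choose 1; 0->1 ok
  pos 4: y in {0,1}, choose 0; 1->0 ok
  pos 5: y in {0,1}, choose 0; 0->0 ok
  pos 6: y in {0,1}, choose 0; 0->0 ok
  pos 7: y in {0,1}, choose 0; 0->0 ok
  pos 8: y in {0,1}, choose 0; 0->0 ok
  pos 9: y in {0,1}, choose 1; 0->1 ok
  pos 10: z in {2}, choose 2; 1->2 ok
  pos 11: y in {0,1}, choose 0; 2->0 ok
  pos 12: x in {3}, choose 3; 0->3 ok
  pos 13: x in {3}, choose 3; 3->3 ok
  pos 14: x in {3}, choose 3; 3->3 ok
  pos 15: y in {0,1}, choose 0; 3->0 ok
  pos 16: y in {0,1}, choose 1; 0->1 ok
  pos 17: z in {2}, choose 2; 1->2 ok

0,1,0,1,0,0,0,0,0,1,2,0,3,3,3,0,1,2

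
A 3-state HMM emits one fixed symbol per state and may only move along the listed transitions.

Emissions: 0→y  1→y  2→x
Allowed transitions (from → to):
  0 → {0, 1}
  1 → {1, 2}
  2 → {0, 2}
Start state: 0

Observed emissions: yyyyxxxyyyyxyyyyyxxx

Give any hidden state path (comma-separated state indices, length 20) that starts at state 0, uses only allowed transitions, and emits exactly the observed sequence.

  0: obs=y cand={0,1} pick 0 [start]
  1: obs=y cand={0,1} pick 0 [0->0 ok]
  2: obs=y cand={0,1} pick 0 [0->0 ok]
  3: obs=y cand={0,1} pick 1 [0->1 ok]
  4: obs=x cand={2} pick 2 [1->2 ok]
  5: obs=x cand={2} pick 2 [2->2 ok]
  6: obs=x cand={2} pick 2 [2->2 ok]
  7: obs=y cand={0,1} pick 0 [2->0 ok]
  8: obs=y cand={0,1} pick 1 [0->1 ok]
  9: obs=y cand={0,1} pick 1 [1->1 ok]
  10: obs=y cand={0,1} pick 1 [1->1 ok]
  11: obs=x cand={2} pick 2 [1->2 ok]
  12: obs=y cand={0,1} pick 0 [2->0 ok]
  13: obs=y cand={0,1} pick 0 [0->0 ok]
  14: obs=y cand={0,1} pick 0 [0->0 ok]
  15: obs=y cand={0,1} pick 1 [0->1 ok]
  16: obs=y cand={0,1} pick 1 [1->1 ok]
  17: obs=x cand={2} pick 2 [1->2 ok]
  18: obs=x cand={2} pick 2 [2->2 ok]
  19: obs=x cand={2} pick 2 [2->2 ok]

0,0,0,1,2,2,2,0,1,1,1,2,0,0,0,1,1,2,2,2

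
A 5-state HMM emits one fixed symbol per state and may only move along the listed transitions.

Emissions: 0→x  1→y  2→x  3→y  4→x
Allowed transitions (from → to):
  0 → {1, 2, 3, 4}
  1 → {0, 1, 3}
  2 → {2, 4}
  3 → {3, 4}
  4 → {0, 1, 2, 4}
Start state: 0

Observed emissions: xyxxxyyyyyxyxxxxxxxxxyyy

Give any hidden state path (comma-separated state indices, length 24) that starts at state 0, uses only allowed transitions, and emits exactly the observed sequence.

0,3,4,2,4,1,3,3,3,3,4,1,0,2,2,2,4,4,0,2,4,1,1,1

  pos 0: x in {0,2,4}, choose 0; start
  pos 1: y in {1,3}, choose 3; 0->3 ok
  pos 2: x in {0,2,4}, choose 4; 3->4 ok
  pos 3: x in {0,2,4}, choose 2; 4->2 ok
  pos 4: x in {0,2,4}, choose 4; 2->4 ok
  pos 5: y in {1,3}, choose 1; 4->1 ok
  pos 6: y in {1,3}, choose 3; 1->3 ok
  pos 7: y in {1,3}, choose 3; 3->3 ok
  pos 8: y in {1,3}, choose 3; 3->3 ok
  pos 9: y in {1,3}, choose 3; 3->3 ok
  pos 10: x in {0,2,4}, choose 4; 3->4 ok
  pos 11: y in {1,3}, choose 1; 4->1 ok
  pos 12: x in {0,2,4}, choose 0; 1->0 ok
  pos 13: x in {0,2,4}, choose 2; 0->2 ok
  pos 14: x in {0,2,4}, choose 2; 2->2 ok
  pos 15: x in {0,2,4}, choose 2; 2->2 ok
  pos 16: x in {0,2,4}, choose 4; 2->4 ok
  pos 17: x in {0,2,4}, choose 4; 4->4 ok
  pos 18: x in {0,2,4}, choose 0; 4->0 ok
  pos 19: x in {0,2,4}, choose 2; 0->2 ok
  pos 20: x in {0,2,4}, choose 4; 2->4 ok
  pos 21: y in {1,3}, choose 1; 4->1 ok
  pos 22: y in {1,3}, choose 1; 1->1 ok
  pos 23: y in {1,3}, choose 1; 1->1 ok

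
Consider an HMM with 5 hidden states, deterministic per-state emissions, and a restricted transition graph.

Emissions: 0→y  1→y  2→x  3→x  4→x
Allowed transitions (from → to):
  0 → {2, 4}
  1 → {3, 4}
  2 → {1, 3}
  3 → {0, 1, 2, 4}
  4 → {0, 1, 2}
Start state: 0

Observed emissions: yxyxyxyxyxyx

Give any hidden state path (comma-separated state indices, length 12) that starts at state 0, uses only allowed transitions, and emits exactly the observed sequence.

0,4,1,4,1,4,1,4,0,4,0,2

  t0 'y' -> {0,1}, take 0 (start)
  t1 'x' -> {2,3,4}, take 4 (0->4 ok)
  t2 'y' -> {0,1}, take 1 (4->1 ok)
  t3 'x' -> {2,3,4}, take 4 (1->4 ok)
  t4 'y' -> {0,1}, take 1 (4->1 ok)
  t5 'x' -> {2,3,4}, take 4 (1->4 ok)
  t6 'y' -> {0,1}, take 1 (4->1 ok)
  t7 'x' -> {2,3,4}, take 4 (1->4 ok)
  t8 'y' -> {0,1}, take 0 (4->0 ok)
  t9 'x' -> {2,3,4}, take 4 (0->4 ok)
  t10 'y' -> {0,1}, take 0 (4->0 ok)
  t11 'x' -> {2,3,4}, take 2 (0->2 ok)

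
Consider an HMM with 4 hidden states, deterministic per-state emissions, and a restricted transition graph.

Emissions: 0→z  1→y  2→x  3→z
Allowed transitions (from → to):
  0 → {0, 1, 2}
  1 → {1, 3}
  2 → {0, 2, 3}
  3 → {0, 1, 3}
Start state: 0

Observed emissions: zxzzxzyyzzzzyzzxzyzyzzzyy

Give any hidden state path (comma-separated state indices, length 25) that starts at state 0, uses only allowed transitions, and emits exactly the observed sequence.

0,2,3,0,2,0,1,1,3,3,3,0,1,3,0,2,3,1,3,1,3,3,3,1,1

  t0 'z' -> {0,3}, take 0 (start)
  t1 'x' -> {2}, take 2 (0->2 ok)
  t2 'z' -> {0,3}, take 3 (2->3 ok)
  t3 'z' -> {0,3}, take 0 (3->0 ok)
  t4 'x' -> {2}, take 2 (0->2 ok)
  t5 'z' -> {0,3}, take 0 (2->0 ok)
  t6 'y' -> {1}, take 1 (0->1 ok)
  t7 'y' -> {1}, take 1 (1->1 ok)
  t8 'z' -> {0,3}, take 3 (1->3 ok)
  t9 'z' -> {0,3}, take 3 (3->3 ok)
  t10 'z' -> {0,3}, take 3 (3->3 ok)
  t11 'z' -> {0,3}, take 0 (3->0 ok)
  t12 'y' -> {1}, take 1 (0->1 ok)
  t13 'z' -> {0,3}, take 3 (1->3 ok)
  t14 'z' -> {0,3}, take 0 (3->0 ok)
  t15 'x' -> {2}, take 2 (0->2 ok)
  t16 'z' -> {0,3}, take 3 (2->3 ok)
  t17 'y' -> {1}, take 1 (3->1 ok)
  t18 'z' -> {0,3}, take 3 (1->3 ok)
  t19 'y' -> {1}, take 1 (3->1 ok)
  t20 'z' -> {0,3}, take 3 (1->3 ok)
  t21 'z' -> {0,3}, take 3 (3->3 ok)
  t22 'z' -> {0,3}, take 3 (3->3 ok)
  t23 'y' -> {1}, take 1 (3->1 ok)
  t24 'y' -> {1}, take 1 (1->1 ok)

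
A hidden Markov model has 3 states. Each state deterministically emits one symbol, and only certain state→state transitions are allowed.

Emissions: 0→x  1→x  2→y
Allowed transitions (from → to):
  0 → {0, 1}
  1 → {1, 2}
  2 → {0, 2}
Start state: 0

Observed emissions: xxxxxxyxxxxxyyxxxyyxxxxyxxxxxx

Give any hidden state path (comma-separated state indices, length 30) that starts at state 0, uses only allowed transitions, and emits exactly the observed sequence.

  pos 0: x in {0,1}, choose 0; start
  pos 1: x in {0,1}, choose 0; 0->0 ok
  pos 2: x in {0,1}, choose 0; 0->0 ok
  pos 3: x in {0,1}, choose 0; 0->0 ok
  pos 4: x in {0,1}, choose 1; 0->1 ok
  pos 5: x in {0,1}, choose 1; 1->1 ok
  pos 6: y in {2}, choose 2; 1->2 ok
  pos 7: x in {0,1}, choose 0; 2->0 ok
  pos 8: x in {0,1}, choose 0; 0->0 ok
  pos 9: x in {0,1}, choose 0; 0->0 ok
  pos 10: x in {0,1}, choose 1; 0->1 ok
  pos 11: x in {0,1}, choose 1; 1->1 ok
  pos 12: y in {2}, choose 2; 1->2 ok
  pos 13: y in {2}, choose 2; 2->2 ok
  pos 14: x in {0,1}, choose 0; 2->0 ok
  pos 15: x in {0,1}, choose 0; 0->0 ok
  pos 16: x in {0,1}, choose 1; 0->1 ok
  pos 17: y in {2}, choose 2; 1->2 ok
  pos 18: y in {2}, choose 2; 2->2 ok
  pos 19: x in {0,1}, choose 0; 2->0 ok
  pos 20: x in {0,1}, choose 0; 0->0 ok
  pos 21: x in {0,1}, choose 0; 0->0 ok
  pos 22: x in {0,1}, choose 1; 0->1 ok
  pos 23: y in {2}, choose 2; 1->2 ok
  pos 24: x in {0,1}, choose 0; 2->0 ok
  pos 25: x in {0,1}, choose 0; 0->0 ok
  pos 26: x in {0,1}, choose 0; 0->0 ok
  pos 27: x in {0,1}, choose 1; 0->1 ok
  pos 28: x in {0,1}, choose 1; 1->1 ok
  pos 29: x in {0,1}, choose 1; 1->1 ok

0,0,0,0,1,1,2,0,0,0,1,1,2,2,0,0,1,2,2,0,0,0,1,2,0,0,0,1,1,1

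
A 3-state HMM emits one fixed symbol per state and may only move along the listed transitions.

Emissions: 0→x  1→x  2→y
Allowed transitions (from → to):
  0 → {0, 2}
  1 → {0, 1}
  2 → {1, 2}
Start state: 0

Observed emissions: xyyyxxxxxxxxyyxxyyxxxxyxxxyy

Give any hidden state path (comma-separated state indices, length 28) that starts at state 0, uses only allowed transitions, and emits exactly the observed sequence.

0,2,2,2,1,1,1,1,1,1,0,0,2,2,1,0,2,2,1,1,1,0,2,1,0,0,2,2

  0: obs=x cand={0,1} pick 0 [start]
  1: obs=y cand={2} pick 2 [0->2 ok]
  2: obs=y cand={2} pick 2 [2->2 ok]
  3: obs=y cand={2} pick 2 [2->2 ok]
  4: obs=x cand={0,1} pick 1 [2->1 ok]
  5: obs=x cand={0,1} pick 1 [1->1 ok]
  6: obs=x cand={0,1} pick 1 [1->1 ok]
  7: obs=x cand={0,1} pick 1 [1->1 ok]
  8: obs=x cand={0,1} pick 1 [1->1 ok]
  9: obs=x cand={0,1} pick 1 [1->1 ok]
  10: obs=x cand={0,1} pick 0 [1->0 ok]
  11: obs=x cand={0,1} pick 0 [0->0 ok]
  12: obs=y cand={2} pick 2 [0->2 ok]
  13: obs=y cand={2} pick 2 [2->2 ok]
  14: obs=x cand={0,1} pick 1 [2->1 ok]
  15: obs=x cand={0,1} pick 0 [1->0 ok]
  16: obs=y cand={2} pick 2 [0->2 ok]
  17: obs=y cand={2} pick 2 [2->2 ok]
  18: obs=x cand={0,1} pick 1 [2->1 ok]
  19: obs=x cand={0,1} pick 1 [1->1 ok]
  20: obs=x cand={0,1} pick 1 [1->1 ok]
  21: obs=x cand={0,1} pick 0 [1->0 ok]
  22: obs=y cand={2} pick 2 [0->2 ok]
  23: obs=x cand={0,1} pick 1 [2->1 ok]
  24: obs=x cand={0,1} pick 0 [1->0 ok]
  25: obs=x cand={0,1} pick 0 [0->0 ok]
  26: obs=y cand={2} pick 2 [0->2 ok]
  27: obs=y cand={2} pick 2 [2->2 ok]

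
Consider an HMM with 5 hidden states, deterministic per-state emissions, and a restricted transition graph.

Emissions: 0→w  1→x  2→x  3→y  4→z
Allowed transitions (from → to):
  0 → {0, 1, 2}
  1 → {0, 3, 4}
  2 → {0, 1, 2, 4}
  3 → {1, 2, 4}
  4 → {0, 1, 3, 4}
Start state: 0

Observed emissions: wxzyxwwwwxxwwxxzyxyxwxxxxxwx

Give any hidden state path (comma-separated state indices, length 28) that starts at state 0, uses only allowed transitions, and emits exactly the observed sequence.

  pos 0: w in {0}, choose 0; start
  pos 1: x in {1,2}, choose 1; 0->1 ok
  pos 2: z in {4}, choose 4; 1->4 ok
  pos 3: y in {3}, choose 3; 4->3 ok
  pos 4: x in {1,2}, choose 1; 3->1 ok
  pos 5: w in {0}, choose 0; 1->0 ok
  pos 6: w in {0}, choose 0; 0->0 ok
  pos 7: w in {0}, choose 0; 0->0 ok
  pos 8: w in {0}, choose 0; 0->0 ok
  pos 9: x in {1,2}, choose 2; 0->2 ok
  pos 10: x in {1,2}, choose 2; 2->2 ok
  pos 11: w in {0}, choose 0; 2->0 ok
  pos 12: w in {0}, choose 0; 0->0 ok
  pos 13: x in {1,2}, choose 2; 0->2 ok
  pos 14: x in {1,2}, choose 1; 2->1 ok
  pos 15: z in {4}, choose 4; 1->4 ok
  pos 16: y in {3}, choose 3; 4->3 ok
  pos 17: x in {1,2}, choose 1; 3->1 ok
  pos 18: y in {3}, choose 3; 1->3 ok
  pos 19: x in {1,2}, choose 2; 3->2 ok
  pos 20: w in {0}, choose 0; 2->0 ok
  pos 21: x in {1,2}, choose 2; 0->2 ok
  pos 22: x in {1,2}, choose 2; 2->2 ok
  pos 23: x in {1,2}, choose 2; 2->2 ok
  pos 24: x in {1,2}, choose 2; 2->2 ok
  pos 25: x in {1,2}, choose 2; 2->2 ok
  pos 26: w in {0}, choose 0; 2->0 ok
  pos 27: x in {1,2}, choose 2; 0->2 ok

0,1,4,3,1,0,0,0,0,2,2,0,0,2,1,4,3,1,3,2,0,2,2,2,2,2,0,2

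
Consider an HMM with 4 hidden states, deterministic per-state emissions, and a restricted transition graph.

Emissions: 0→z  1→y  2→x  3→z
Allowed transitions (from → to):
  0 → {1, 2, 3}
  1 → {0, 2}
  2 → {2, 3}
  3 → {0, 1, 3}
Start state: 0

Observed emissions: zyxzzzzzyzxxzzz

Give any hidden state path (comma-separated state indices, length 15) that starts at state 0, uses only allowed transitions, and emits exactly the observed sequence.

  pos 0: z in {0,3}, choose 0; start
  pos 1: y in {1}, choose 1; 0->1 ok
  pos 2: x in {2}, choose 2; 1->2 ok
  pos 3: z in {0,3}, choose 3; 2->3 ok
  pos 4: z in {0,3}, choose 3; 3->3 ok
  pos 5: z in {0,3}, choose 0; 3->0 ok
  pos 6: z in {0,3}, choose 3; 0->3 ok
  pos 7: z in {0,3}, choose 0; 3->0 ok
  pos 8: y in {1}, choose 1; 0->1 ok
  pos 9: z in {0,3}, choose 0; 1->0 ok
  pos 10: x in {2}, choose 2; 0->2 ok
  pos 11: x in {2}, choose 2; 2->2 ok
  pos 12: z in {0,3}, choose 3; 2->3 ok
  pos 13: z in {0,3}, choose 3; 3->3 ok
  pos 14: z in {0,3}, choose 3; 3->3 ok

0,1,2,3,3,0,3,0,1,0,2,2,3,3,3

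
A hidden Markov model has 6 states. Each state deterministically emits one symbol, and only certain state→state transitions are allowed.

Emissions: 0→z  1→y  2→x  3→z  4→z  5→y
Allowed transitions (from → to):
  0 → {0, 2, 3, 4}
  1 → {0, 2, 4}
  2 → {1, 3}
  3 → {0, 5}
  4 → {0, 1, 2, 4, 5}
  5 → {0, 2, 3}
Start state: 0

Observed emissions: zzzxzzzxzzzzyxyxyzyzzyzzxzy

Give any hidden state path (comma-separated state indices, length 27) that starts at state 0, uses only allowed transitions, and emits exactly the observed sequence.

0,4,0,2,3,0,0,2,3,0,0,3,5,2,1,2,1,4,1,0,3,5,3,0,2,3,5

  t0 'z' -> {0,3,4}, take 0 (start)
  t1 'z' -> {0,3,4}, take 4 (0->4 ok)
  t2 'z' -> {0,3,4}, take 0 (4->0 ok)
  t3 'x' -> {2}, take 2 (0->2 ok)
  t4 'z' -> {0,3,4}, take 3 (2->3 ok)
  t5 'z' -> {0,3,4}, take 0 (3->0 ok)
  t6 'z' -> {0,3,4}, take 0 (0->0 ok)
  t7 'x' -> {2}, take 2 (0->2 ok)
  t8 'z' -> {0,3,4}, take 3 (2->3 ok)
  t9 'z' -> {0,3,4}, take 0 (3->0 ok)
  t10 'z' -> {0,3,4}, take 0 (0->0 ok)
  t11 'z' -> {0,3,4}, take 3 (0->3 ok)
  t12 'y' -> {1,5}, take 5 (3->5 ok)
  t13 'x' -> {2}, take 2 (5->2 ok)
  t14 'y' -> {1,5}, take 1 (2->1 ok)
  t15 'x' -> {2}, take 2 (1->2 ok)
  t16 'y' -> {1,5}, take 1 (2->1 ok)
  t17 'z' -> {0,3,4}, take 4 (1->4 ok)
  t18 'y' -> {1,5}, take 1 (4->1 ok)
  t19 'z' -> {0,3,4}, take 0 (1->0 ok)
  t20 'z' -> {0,3,4}, take 3 (0->3 ok)
  t21 'y' -> {1,5}, take 5 (3->5 ok)
  t22 'z' -> {0,3,4}, take 3 (5->3 ok)
  t23 'z' -> {0,3,4}, take 0 (3->0 ok)
  t24 'x' -> {2}, take 2 (0->2 ok)
  t25 'z' -> {0,3,4}, take 3 (2->3 ok)
  t26 'y' -> {1,5}, take 5 (3->5 ok)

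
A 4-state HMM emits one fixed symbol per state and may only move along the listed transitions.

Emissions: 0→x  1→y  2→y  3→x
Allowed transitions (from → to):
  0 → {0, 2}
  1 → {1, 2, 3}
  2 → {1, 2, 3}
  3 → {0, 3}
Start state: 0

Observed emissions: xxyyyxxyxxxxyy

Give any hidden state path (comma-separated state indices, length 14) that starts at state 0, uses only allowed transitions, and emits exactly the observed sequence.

  [0] x  {0,3}  => 0  start
  [1] x  {0,3}  => 0  0->0 ok
  [2] y  {1,2}  => 2  0->2 ok
  [3] y  {1,2}  => 2  2->2 ok
  [4] y  {1,2}  => 1  2->1 ok
  [5] x  {0,3}  => 3  1->3 ok
  [6] x  {0,3}  => 0  3->0 ok
  [7] y  {1,2}  => 2  0->2 ok
  [8] x  {0,3}  => 3  2->3 ok
  [9] x  {0,3}  => 0  3->0 ok
  [10] x  {0,3}  => 0  0->0 ok
  [11] x  {0,3}  => 0  0->0 ok
  [12] y  {1,2}  => 2  0->2 ok
  [13] y  {1,2}  => 1  2->1 ok

0,0,2,2,1,3,0,2,3,0,0,0,2,1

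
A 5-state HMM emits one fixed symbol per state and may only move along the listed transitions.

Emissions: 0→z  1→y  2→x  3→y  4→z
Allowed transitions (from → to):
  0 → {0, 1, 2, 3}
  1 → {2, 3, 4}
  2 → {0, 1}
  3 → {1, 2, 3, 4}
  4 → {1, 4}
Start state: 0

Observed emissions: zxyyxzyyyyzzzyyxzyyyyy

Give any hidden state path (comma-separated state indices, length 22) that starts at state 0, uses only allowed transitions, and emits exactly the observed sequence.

  0: obs=z cand={0,4} pick 0 [start]
  1: obs=x cand={2} pick 2 [0->2 ok]
  2: obs=y cand={1,3} pick 1 [2->1 ok]
  3: obs=y cand={1,3} pick 3 [1->3 ok]
  4: obs=x cand={2} pick 2 [3->2 ok]
  5: obs=z cand={0,4} pick 0 [2->0 ok]
  6: obs=y cand={1,3} pick 1 [0->1 ok]
  7: obs=y cand={1,3} pick 3 [1->3 ok]
  8: obs=y cand={1,3} pick 3 [3->3 ok]
  9: obs=y cand={1,3} pick 1 [3->1 ok]
  10: obs=z cand={0,4} pick 4 [1->4 ok]
  11: obs=z cand={0,4} pick 4 [4->4 ok]
  12: obs=z cand={0,4} pick 4 [4->4 ok]
  13: obs=y cand={1,3} pick 1 [4->1 ok]
  14: obs=y cand={1,3} pick 3 [1->3 ok]
  15: obs=x cand={2} pick 2 [3->2 ok]
  16: obs=z cand={0,4} pick 0 [2->0 ok]
  17: obs=y cand={1,3} pick 1 [0->1 ok]
  18: obs=y cand={1,3} pick 3 [1->3 ok]
  19: obs=y cand={1,3} pick 3 [3->3 ok]
  20: obs=y cand={1,3} pick 3 [3->3 ok]
  21: obs=y cand={1,3} pick 3 [3->3 ok]

0,2,1,3,2,0,1,3,3,1,4,4,4,1,3,2,0,1,3,3,3,3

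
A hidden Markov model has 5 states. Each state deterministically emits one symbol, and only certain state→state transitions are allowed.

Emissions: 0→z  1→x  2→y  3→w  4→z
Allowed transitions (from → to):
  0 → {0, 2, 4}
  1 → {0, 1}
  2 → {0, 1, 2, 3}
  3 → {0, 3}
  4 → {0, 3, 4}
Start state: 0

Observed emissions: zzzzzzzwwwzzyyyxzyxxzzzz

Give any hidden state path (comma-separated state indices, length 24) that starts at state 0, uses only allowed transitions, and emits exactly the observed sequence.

  [0] z  {0,4}  => 0  start
  [1] z  {0,4}  => 0  0->0 ok
  [2] z  {0,4}  => 4  0->4 ok
  [3] z  {0,4}  => 0  4->0 ok
  [4] z  {0,4}  => 4  0->4 ok
  [5] z  {0,4}  => 0  4->0 ok
  [6] z  {0,4}  => 4  0->4 ok
  [7] w  {3}  => 3  4->3 ok
  [8] w  {3}  => 3  3->3 ok
  [9] w  {3}  => 3  3->3 ok
  [10] z  {0,4}  => 0  3->0 ok
  [11] z  {0,4}  => 0  0->0 ok
  [12] y  {2}  => 2  0->2 ok
  [13] y  {2}  => 2  2->2 ok
  [14] y  {2}  => 2  2->2 ok
  [15] x  {1}  => 1  2->1 ok
  [16] z  {0,4}  => 0  1->0 ok
  [17] y  {2}  => 2  0->2 ok
  [18] x  {1}  => 1  2->1 ok
  [19] x  {1}  => 1  1->1 ok
  [20] z  {0,4}  => 0  1->0 ok
  [21] z  {0,4}  => 0  0->0 ok
  [22] z  {0,4}  => 0  0->0 ok
  [23] z  {0,4}  => 4  0->4 ok

0,0,4,0,4,0,4,3,3,3,0,0,2,2,2,1,0,2,1,1,0,0,0,4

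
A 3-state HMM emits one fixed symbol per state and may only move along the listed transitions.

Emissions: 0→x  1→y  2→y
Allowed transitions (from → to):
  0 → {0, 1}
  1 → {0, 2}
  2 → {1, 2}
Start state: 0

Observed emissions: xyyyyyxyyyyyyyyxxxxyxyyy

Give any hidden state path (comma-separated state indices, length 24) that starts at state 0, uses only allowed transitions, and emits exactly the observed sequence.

  [0] x  {0}  => 0  start
  [1] y  {1,2}  => 1  0->1 ok
  [2] y  {1,2}  => 2  1->2 ok
  [3] y  {1,2}  => 2  2->2 ok
  [4] y  {1,2}  => 2  2->2 ok
  [5] y  {1,2}  => 1  2->1 ok
  [6] x  {0}  => 0  1->0 ok
  [7] y  {1,2}  => 1  0->1 ok
  [8] y  {1,2}  => 2  1->2 ok
  [9] y  {1,2}  => 1  2->1 ok
  [10] y  {1,2}  => 2  1->2 ok
  [11] y  {1,2}  => 2  2->2 ok
  [12] y  {1,2}  => 2  2->2 ok
  [13] y  {1,2}  => 2  2->2 ok
  [14] y  {1,2}  => 1  2->1 ok
  [15] x  {0}  => 0  1->0 ok
  [16] x  {0}  => 0  0->0 ok
  [17] x  {0}  => 0  0->0 ok
  [18] x  {0}  => 0  0->0 ok
  [19] y  {1,2}  => 1  0->1 ok
  [20] x  {0}  => 0  1->0 ok
  [21] y  {1,2}  => 1  0->1 ok
  [22] y  {1,2}  => 2  1->2 ok
  [23] y  {1,2}  => 2  2->2 ok

0,1,2,2,2,1,0,1,2,1,2,2,2,2,1,0,0,0,0,1,0,1,2,2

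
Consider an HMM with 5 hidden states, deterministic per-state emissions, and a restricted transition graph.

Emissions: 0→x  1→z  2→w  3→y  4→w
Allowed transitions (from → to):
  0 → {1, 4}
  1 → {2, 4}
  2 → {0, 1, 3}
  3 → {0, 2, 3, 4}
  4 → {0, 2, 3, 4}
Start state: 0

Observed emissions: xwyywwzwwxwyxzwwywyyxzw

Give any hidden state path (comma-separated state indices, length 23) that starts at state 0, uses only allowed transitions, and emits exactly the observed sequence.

0,4,3,3,4,2,1,4,4,0,4,3,0,1,4,4,3,2,3,3,0,1,2

  [0] x  {0}  => 0  start
  [1] w  {2,4}  => 4  0->4 ok
  [2] y  {3}  => 3  4->3 ok
  [3] y  {3}  => 3  3->3 ok
  [4] w  {2,4}  => 4  3->4 ok
  [5] w  {2,4}  => 2  4->2 ok
  [6] z  {1}  => 1  2->1 ok
  [7] w  {2,4}  => 4  1->4 ok
  [8] w  {2,4}  => 4  4->4 ok
  [9] x  {0}  => 0  4->0 ok
  [10] w  {2,4}  => 4  0->4 ok
  [11] y  {3}  => 3  4->3 ok
  [12] x  {0}  => 0  3->0 ok
  [13] z  {1}  => 1  0->1 ok
  [14] w  {2,4}  => 4  1->4 ok
  [15] w  {2,4}  => 4  4->4 ok
  [16] y  {3}  => 3  4->3 ok
  [17] w  {2,4}  => 2  3->2 ok
  [18] y  {3}  => 3  2->3 ok
  [19] y  {3}  => 3  3->3 ok
  [20] x  {0}  => 0  3->0 ok
  [21] z  {1}  => 1  0->1 ok
  [22] w  {2,4}  => 2  1->2 ok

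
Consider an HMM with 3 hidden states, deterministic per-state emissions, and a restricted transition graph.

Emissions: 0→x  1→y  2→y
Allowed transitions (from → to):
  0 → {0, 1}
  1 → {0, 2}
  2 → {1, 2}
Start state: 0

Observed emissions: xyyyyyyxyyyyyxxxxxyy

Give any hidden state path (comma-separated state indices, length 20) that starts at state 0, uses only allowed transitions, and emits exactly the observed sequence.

  t0 'x' -> {0}, take 0 (start)
  t1 'y' -> {1,2}, take 1 (0->1 ok)
  t2 'y' -> {1,2}, take 2 (1->2 ok)
  t3 'y' -> {1,2}, take 2 (2->2 ok)
  t4 'y' -> {1,2}, take 2 (2->2 ok)
  t5 'y' -> {1,2}, take 2 (2->2 ok)
  t6 'y' -> {1,2}, take 1 (2->1 ok)
  t7 'x' -> {0}, take 0 (1->0 ok)
  t8 'y' -> {1,2}, take 1 (0->1 ok)
  t9 'y' -> {1,2}, take 2 (1->2 ok)
  t10 'y' -> {1,2}, take 2 (2->2 ok)
  t11 'y' -> {1,2}, take 2 (2->2 ok)
  t12 'y' -> {1,2}, take 1 (2->1 ok)
  t13 'x' -> {0}, take 0 (1->0 ok)
  t14 'x' -> {0}, take 0 (0->0 ok)
  t15 'x' -> {0}, take 0 (0->0 ok)
  t16 'x' -> {0}, take 0 (0->0 ok)
  t17 'x' -> {0}, take 0 (0->0 ok)
  t18 'y' -> {1,2}, take 1 (0->1 ok)
  t19 'y' -> {1,2}, take 2 (1->2 ok)

0,1,2,2,2,2,1,0,1,2,2,2,1,0,0,0,0,0,1,2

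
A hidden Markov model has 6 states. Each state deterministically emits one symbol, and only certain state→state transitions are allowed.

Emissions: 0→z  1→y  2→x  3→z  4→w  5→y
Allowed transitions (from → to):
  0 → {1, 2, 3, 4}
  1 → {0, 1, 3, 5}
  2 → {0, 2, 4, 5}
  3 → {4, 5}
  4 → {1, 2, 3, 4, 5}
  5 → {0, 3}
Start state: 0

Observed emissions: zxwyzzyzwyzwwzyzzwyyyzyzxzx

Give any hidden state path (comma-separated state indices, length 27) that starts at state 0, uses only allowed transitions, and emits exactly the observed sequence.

  pos 0: z in {0,3}, choose 0; start
  pos 1: x in {2}, choose 2; 0->2 ok
  pos 2: w in {4}, choose 4; 2->4 ok
  pos 3: y in {1,5}, choose 1; 4->1 ok
  pos 4: z in {0,3}, choose 0; 1->0 ok
  pos 5: z in {0,3}, choose 3; 0->3 ok
  pos 6: y in {1,5}, choose 5; 3->5 ok
  pos 7: z in {0,3}, choose 3; 5->3 ok
  pos 8: w in {4}, choose 4; 3->4 ok
  pos 9: y in {1,5}, choose 5; 4->5 ok
  pos 10: z in {0,3}, choose 3; 5->3 ok
  pos 11: w in {4}, choose 4; 3->4 ok
  pos 12: w in {4}, choose 4; 4->4 ok
  pos 13: z in {0,3}, choose 3; 4->3 ok
  pos 14: y in {1,5}, choose 5; 3->5 ok
  pos 15: z in {0,3}, choose 0; 5->0 ok
  pos 16: z in {0,3}, choose 3; 0->3 ok
  pos 17: w in {4}, choose 4; 3->4 ok
  pos 18: y in {1,5}, choose 1; 4->1 ok
  pos 19: y in {1,5}, choose 1; 1->1 ok
  pos 20: y in {1,5}, choose 5; 1->5 ok
  pos 21: z in {0,3}, choose 3; 5->3 ok
  pos 22: y in {1,5}, choose 5; 3->5 ok
  pos 23: z in {0,3}, choose 0; 5->0 ok
  pos 24: x in {2}, choose 2; 0->2 ok
  pos 25: z in {0,3}, choose 0; 2->0 ok
  pos 26: x in {2}, choose 2; 0->2 ok

0,2,4,1,0,3,5,3,4,5,3,4,4,3,5,0,3,4,1,1,5,3,5,0,2,0,2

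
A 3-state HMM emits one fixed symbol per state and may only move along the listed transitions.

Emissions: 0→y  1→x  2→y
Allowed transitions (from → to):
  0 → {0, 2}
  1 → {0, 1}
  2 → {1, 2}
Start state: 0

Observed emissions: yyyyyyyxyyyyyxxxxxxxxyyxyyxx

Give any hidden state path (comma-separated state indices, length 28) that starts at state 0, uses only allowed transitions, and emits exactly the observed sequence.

0,0,0,0,0,2,2,1,0,0,0,2,2,1,1,1,1,1,1,1,1,0,2,1,0,2,1,1

  t0 'y' -> {0,2}, take 0 (start)
  t1 'y' -> {0,2}, take 0 (0->0 ok)
  t2 'y' -> {0,2}, take 0 (0->0 ok)
  t3 'y' -> {0,2}, take 0 (0->0 ok)
  t4 'y' -> {0,2}, take 0 (0->0 ok)
  t5 'y' -> {0,2}, take 2 (0->2 ok)
  t6 'y' -> {0,2}, take 2 (2->2 ok)
  t7 'x' -> {1}, take 1 (2->1 ok)
  t8 'y' -> {0,2}, take 0 (1->0 ok)
  t9 'y' -> {0,2}, take 0 (0->0 ok)
  t10 'y' -> {0,2}, take 0 (0->0 ok)
  t11 'y' -> {0,2}, take 2 (0->2 ok)
  t12 'y' -> {0,2}, take 2 (2->2 ok)
  t13 'x' -> {1}, take 1 (2->1 ok)
  t14 'x' -> {1}, take 1 (1->1 ok)
  t15 'x' -> {1}, take 1 (1->1 ok)
  t16 'x' -> {1}, take 1 (1->1 ok)
  t17 'x' -> {1}, take 1 (1->1 ok)
  t18 'x' -> {1}, take 1 (1->1 ok)
  t19 'x' -> {1}, take 1 (1->1 ok)
  t20 'x' -> {1}, take 1 (1->1 ok)
  t21 'y' -> {0,2}, take 0 (1->0 ok)
  t22 'y' -> {0,2}, take 2 (0->2 ok)
  t23 'x' -> {1}, take 1 (2->1 ok)
  t24 'y' -> {0,2}, take 0 (1->0 ok)
  t25 'y' -> {0,2}, take 2 (0->2 ok)
  t26 'x' -> {1}, take 1 (2->1 ok)
  t27 'x' -> {1}, take 1 (1->1 ok)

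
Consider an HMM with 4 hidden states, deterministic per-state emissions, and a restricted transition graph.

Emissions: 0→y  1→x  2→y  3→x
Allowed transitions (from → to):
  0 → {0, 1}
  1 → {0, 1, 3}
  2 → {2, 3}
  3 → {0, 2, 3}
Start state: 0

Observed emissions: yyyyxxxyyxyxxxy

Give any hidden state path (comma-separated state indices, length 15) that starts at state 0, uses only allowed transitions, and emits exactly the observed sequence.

0,0,0,0,1,1,1,0,0,1,0,1,1,3,2

  t0 'y' -> {0,2}, take 0 (start)
  t1 'y' -> {0,2}, take 0 (0->0 ok)
  t2 'y' -> {0,2}, take 0 (0->0 ok)
  t3 'y' -> {0,2}, take 0 (0->0 ok)
  t4 'x' -> {1,3}, take 1 (0->1 ok)
  t5 'x' -> {1,3}, take 1 (1->1 ok)
  t6 'x' -> {1,3}, take 1 (1->1 ok)
  t7 'y' -> {0,2}, take 0 (1->0 ok)
  t8 'y' -> {0,2}, take 0 (0->0 ok)
  t9 'x' -> {1,3}, take 1 (0->1 ok)
  t10 'y' -> {0,2}, take 0 (1->0 ok)
  t11 'x' -> {1,3}, take 1 (0->1 ok)
  t12 'x' -> {1,3}, take 1 (1->1 ok)
  t13 'x' -> {1,3}, take 3 (1->3 ok)
  t14 'y' -> {0,2}, take 2 (3->2 ok)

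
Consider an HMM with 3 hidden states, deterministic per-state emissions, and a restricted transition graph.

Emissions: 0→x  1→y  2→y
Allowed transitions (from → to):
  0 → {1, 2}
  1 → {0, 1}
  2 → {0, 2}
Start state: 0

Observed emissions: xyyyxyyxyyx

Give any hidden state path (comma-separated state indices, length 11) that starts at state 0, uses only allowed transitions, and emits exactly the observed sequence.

0,2,2,2,0,2,2,0,1,1,0

  [0] x  {0}  => 0  start
  [1] y  {1,2}  => 2  0->2 ok
  [2] y  {1,2}  => 2  2->2 ok
  [3] y  {1,2}  => 2  2->2 ok
  [4] x  {0}  => 0  2->0 ok
  [5] y  {1,2}  => 2  0->2 ok
  [6] y  {1,2}  => 2  2->2 ok
  [7] x  {0}  => 0  2->0 ok
  [8] y  {1,2}  => 1  0->1 ok
  [9] y  {1,2}  => 1  1->1 ok
  [10] x  {0}  => 0  1->0 ok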